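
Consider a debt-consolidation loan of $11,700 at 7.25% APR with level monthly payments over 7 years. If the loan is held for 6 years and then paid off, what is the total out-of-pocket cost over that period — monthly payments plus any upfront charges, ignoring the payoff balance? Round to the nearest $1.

$12,817

At 7.25% the monthly rate is 0.0060417, so the payment is 11,700 × 0.0060417 / (1 − 1.0060417^−84) = $178.02.
Total outlay = 72 × $178.02 = $12,817.44.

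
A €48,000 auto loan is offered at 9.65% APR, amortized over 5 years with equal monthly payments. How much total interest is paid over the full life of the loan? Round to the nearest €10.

Monthly rate = 9.65%/12 = 0.0080417; payment = 48,000 × 0.0080417 / (1 − (1+0.0080417)^−60) = €1,011.61.
Total paid = 60 × €1,011.61 = €60,696.60; interest = €60,696.60 − €48,000 = €12,696.60.

€12,700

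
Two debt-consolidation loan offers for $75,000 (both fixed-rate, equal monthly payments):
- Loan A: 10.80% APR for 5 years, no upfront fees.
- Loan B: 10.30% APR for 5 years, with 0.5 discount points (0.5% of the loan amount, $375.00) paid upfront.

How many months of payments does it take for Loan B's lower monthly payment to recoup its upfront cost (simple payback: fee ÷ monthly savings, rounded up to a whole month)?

21 months

Loan A: at 10.80% the monthly rate is 0.0090000, so the payment is 75,000 × 0.0090000 / (1 − 1.0090000^−60) = $1,623.21.
Loan B: at 10.30% the monthly rate is 0.0085833, so the payment is 75,000 × 0.0085833 / (1 − 1.0085833^−60) = $1,604.62.
Monthly savings = $1,623.21 − $1,604.62 = $18.59.
Break-even = $375.00 / $18.59 = 20.17 → 21 months.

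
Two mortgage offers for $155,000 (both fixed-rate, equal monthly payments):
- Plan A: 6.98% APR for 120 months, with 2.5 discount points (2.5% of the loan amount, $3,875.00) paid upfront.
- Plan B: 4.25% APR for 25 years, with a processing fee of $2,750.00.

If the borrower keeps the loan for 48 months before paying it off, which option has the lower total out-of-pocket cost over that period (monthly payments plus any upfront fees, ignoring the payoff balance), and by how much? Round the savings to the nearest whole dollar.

Plan A: monthly rate = 6.98%/12 = 0.0058167; payment = 155,000 × 0.0058167 / (1 − (1+0.0058167)^−120) = $1,798.08.
Plan B: monthly rate = 4.25%/12 = 0.0035417; payment = 155,000 × 0.0035417 / (1 − (1+0.0035417)^−300) = $839.69.
Over 48 months: Plan A costs 48 × $1,798.08 + $3,875.00 = $90,182.84; Plan B costs 48 × $839.69 + $2,750.00 = $43,055.12.
Plan B is cheaper by $90,182.84 − $43,055.12 = $47,127.72.

Plan B by $47,128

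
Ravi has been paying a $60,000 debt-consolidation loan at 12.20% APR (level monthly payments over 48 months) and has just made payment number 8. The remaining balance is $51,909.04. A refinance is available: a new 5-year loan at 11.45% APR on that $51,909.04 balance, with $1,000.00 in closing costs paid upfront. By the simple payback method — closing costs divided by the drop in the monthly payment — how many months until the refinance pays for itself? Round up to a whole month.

3 months

Current payment = 60,000 × 12.2%/12 / (1 − (1+0.0101667)^−48) = $1,585.93.
Refinanced payment = 51,909.04 × 0.0095417 / (1 − (1+0.0095417)^−60) = $1,140.31.
Monthly savings = $1,585.93 − $1,140.31 = $445.62.
Break-even = $1,000.00 / $445.62 = 2.24 → 3 months.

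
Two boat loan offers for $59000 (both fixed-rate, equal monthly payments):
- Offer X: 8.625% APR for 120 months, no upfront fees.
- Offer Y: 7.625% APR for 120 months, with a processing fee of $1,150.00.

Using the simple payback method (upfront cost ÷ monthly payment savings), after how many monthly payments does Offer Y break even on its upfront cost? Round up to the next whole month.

37 months

Offer X: monthly rate = 8.625%/12 = 0.0071875; payment = 59,000 × 0.0071875 / (1 − (1+0.0071875)^−120) = $735.47.
Offer Y: at 7.625% the monthly rate is 0.0063542, so the payment is 59,000 × 0.0063542 / (1 − 1.0063542^−120) = $704.20.
Monthly savings = $735.47 − $704.20 = $31.27.
Break-even = $1,150.00 / $31.27 = 36.78 → 37 months.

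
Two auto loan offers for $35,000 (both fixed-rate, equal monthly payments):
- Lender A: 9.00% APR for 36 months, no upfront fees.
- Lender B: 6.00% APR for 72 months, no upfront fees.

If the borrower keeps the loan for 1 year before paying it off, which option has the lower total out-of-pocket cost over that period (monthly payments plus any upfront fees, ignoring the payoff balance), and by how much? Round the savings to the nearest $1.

Lender A: monthly rate = 9%/12 = 0.0075000; payment = 35,000 × 0.0075000 / (1 − (1+0.0075000)^−36) = $1,112.99.
Lender B: monthly rate = 6%/12 = 0.0050000; payment = 35,000 × 0.0050000 / (1 − (1+0.0050000)^−72) = $580.05.
Over 12 months: Lender A costs 12 × $1,112.99 = $13,355.88; Lender B costs 12 × $580.05 = $6,960.60.
Lender B is cheaper by $13,355.88 − $6,960.60 = $6,395.28.

Lender B by $6,395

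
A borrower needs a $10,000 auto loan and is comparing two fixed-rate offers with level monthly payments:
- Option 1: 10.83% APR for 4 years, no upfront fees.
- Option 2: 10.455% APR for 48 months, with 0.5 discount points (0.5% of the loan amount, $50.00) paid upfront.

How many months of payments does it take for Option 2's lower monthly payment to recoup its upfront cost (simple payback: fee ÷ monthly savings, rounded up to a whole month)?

Option 1: at 10.83% the monthly rate is 0.0090250, so the payment is 10,000 × 0.0090250 / (1 − 1.0090250^−48) = $257.63.
Option 2: at 10.455% the monthly rate is 0.0087125, so the payment is 10,000 × 0.0087125 / (1 − 1.0087125^−48) = $255.82.
Monthly savings = $257.63 − $255.82 = $1.81.
Break-even = $50.00 / $1.81 = 27.62 → 28 months.

28 months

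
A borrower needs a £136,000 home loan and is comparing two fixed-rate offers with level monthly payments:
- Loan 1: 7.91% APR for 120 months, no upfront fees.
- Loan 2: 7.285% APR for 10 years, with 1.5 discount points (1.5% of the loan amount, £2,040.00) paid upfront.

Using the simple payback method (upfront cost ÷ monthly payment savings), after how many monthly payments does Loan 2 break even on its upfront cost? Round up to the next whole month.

Loan 1: at 7.91% the monthly rate is 0.0065917, so the payment is 136,000 × 0.0065917 / (1 − 1.0065917^−120) = £1,643.59.
Loan 2: monthly rate = 7.285%/12 = 0.0060708; payment = 136,000 × 0.0060708 / (1 − (1+0.0060708)^−120) = £1,599.12.
Monthly savings = £1,643.59 − £1,599.12 = £44.47.
Break-even = £2,040.00 / £44.47 = 45.87 → 46 months.

46 months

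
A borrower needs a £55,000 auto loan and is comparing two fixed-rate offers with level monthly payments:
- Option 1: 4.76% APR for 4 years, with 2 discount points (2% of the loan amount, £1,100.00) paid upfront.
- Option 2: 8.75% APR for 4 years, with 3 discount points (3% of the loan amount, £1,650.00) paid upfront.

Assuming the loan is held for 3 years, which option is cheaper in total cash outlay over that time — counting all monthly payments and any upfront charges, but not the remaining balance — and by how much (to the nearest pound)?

Option 1 by £4,205

Option 1: at 4.76% the monthly rate is 0.0039667, so the payment is 55,000 × 0.0039667 / (1 − 1.0039667^−48) = £1,260.64.
Option 2: at 8.75% the monthly rate is 0.0072917, so the payment is 55,000 × 0.0072917 / (1 − 1.0072917^−48) = £1,362.16.
Over 36 months: Option 1 costs 36 × £1,260.64 + £1,100.00 = £46,483.04; Option 2 costs 36 × £1,362.16 + £1,650.00 = £50,687.76.
Option 1 is cheaper by £50,687.76 − £46,483.04 = £4,204.72.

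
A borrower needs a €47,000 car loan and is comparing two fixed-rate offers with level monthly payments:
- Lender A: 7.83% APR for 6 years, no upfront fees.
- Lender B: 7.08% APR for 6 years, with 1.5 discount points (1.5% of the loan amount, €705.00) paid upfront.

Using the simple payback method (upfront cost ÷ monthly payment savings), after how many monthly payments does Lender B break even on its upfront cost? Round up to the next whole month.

Lender A: monthly rate = 7.83%/12 = 0.0065250; payment = 47,000 × 0.0065250 / (1 − (1+0.0065250)^−72) = €820.17.
Lender B: monthly rate = 7.08%/12 = 0.0059000; payment = 47,000 × 0.0059000 / (1 − (1+0.0059000)^−72) = €803.11.
Monthly savings = €820.17 − €803.11 = €17.06.
Break-even = €705.00 / €17.06 = 41.32 → 42 months.

42 months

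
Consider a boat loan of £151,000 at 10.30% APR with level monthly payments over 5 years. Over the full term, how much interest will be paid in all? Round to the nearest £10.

At 10.30% the monthly rate is 0.0085833, so the payment is 151,000 × 0.0085833 / (1 − 1.0085833^−60) = £3,230.64.
Total paid = 60 × £3,230.64 = £193,838.40; interest = £193,838.40 − £151,000 = £42,838.40.

£42,840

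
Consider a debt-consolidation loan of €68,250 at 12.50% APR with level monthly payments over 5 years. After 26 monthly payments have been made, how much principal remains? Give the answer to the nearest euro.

€43,773

With monthly rate i = 12.5%/12 = 0.0104167, the balance after k of n payments is P · [(1+i)^n − (1+i)^k] / [(1+i)^n − 1].
(1+0.0104167)^60 = 1.86221609 and (1+0.0104167)^26 = 1.30922121, so the balance is 68,250 × (1.86221609 − 1.30922121) / (1.86221609 − 1) = €43,773.13.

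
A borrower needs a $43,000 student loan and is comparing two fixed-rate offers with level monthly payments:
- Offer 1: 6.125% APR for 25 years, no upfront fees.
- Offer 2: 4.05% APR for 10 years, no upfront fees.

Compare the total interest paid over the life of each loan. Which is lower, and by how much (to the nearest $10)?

Offer 1: at 6.125% the monthly rate is 0.0051042, so the payment is 43,000 × 0.0051042 / (1 − 1.0051042^−300) = $280.34.
Total interest on Offer 1 = 300 × $280.34 − $43,000 = $41,102.00.
Offer 2: at 4.05% the monthly rate is 0.0033750, so the payment is 43,000 × 0.0033750 / (1 − 1.0033750^−120) = $436.38.
Total interest on Offer 2 = 120 × $436.38 − $43,000 = $9,365.60.
Offer 2 is lower by $31,736.40.

Offer 2 by $31,740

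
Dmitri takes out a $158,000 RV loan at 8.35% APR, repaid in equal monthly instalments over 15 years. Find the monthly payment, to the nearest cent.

$1,542.03

Monthly rate = 8.35%/12 = 0.0069583; payment = 158,000 × 0.0069583 / (1 − (1+0.0069583)^−180) = $1,542.03.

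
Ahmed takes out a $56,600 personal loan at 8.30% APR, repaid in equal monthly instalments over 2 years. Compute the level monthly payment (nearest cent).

$2,567.62

At 8.30% the monthly rate is 0.0069167, so the payment is 56,600 × 0.0069167 / (1 − 1.0069167^−24) = $2,567.62.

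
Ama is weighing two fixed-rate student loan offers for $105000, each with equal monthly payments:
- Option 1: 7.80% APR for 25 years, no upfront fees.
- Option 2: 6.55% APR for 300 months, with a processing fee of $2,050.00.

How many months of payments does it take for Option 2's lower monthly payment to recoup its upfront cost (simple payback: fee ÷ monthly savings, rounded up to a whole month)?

Option 1: monthly rate = 7.8%/12 = 0.0065000; payment = 105,000 × 0.0065000 / (1 − (1+0.0065000)^−300) = $796.55.
Option 2: at 6.55% the monthly rate is 0.0054583, so the payment is 105,000 × 0.0054583 / (1 − 1.0054583^−300) = $712.25.
Monthly savings = $796.55 − $712.25 = $84.30.
Break-even = $2,050.00 / $84.30 = 24.32 → 25 months.

25 months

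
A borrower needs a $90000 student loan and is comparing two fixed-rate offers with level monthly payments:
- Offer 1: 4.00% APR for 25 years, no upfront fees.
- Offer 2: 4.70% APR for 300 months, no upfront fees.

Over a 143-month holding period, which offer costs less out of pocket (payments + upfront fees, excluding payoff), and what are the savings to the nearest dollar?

Offer 1: at 4.00% the monthly rate is 0.0033333, so the payment is 90,000 × 0.0033333 / (1 − 1.0033333^−300) = $475.05.
Offer 2: at 4.70% the monthly rate is 0.0039167, so the payment is 90,000 × 0.0039167 / (1 − 1.0039167^−300) = $510.52.
Over 143 months: Offer 1 costs 143 × $475.05 = $67,932.15; Offer 2 costs 143 × $510.52 = $73,004.36.
Offer 1 is cheaper by $73,004.36 − $67,932.15 = $5,072.21.

Offer 1 by $5,072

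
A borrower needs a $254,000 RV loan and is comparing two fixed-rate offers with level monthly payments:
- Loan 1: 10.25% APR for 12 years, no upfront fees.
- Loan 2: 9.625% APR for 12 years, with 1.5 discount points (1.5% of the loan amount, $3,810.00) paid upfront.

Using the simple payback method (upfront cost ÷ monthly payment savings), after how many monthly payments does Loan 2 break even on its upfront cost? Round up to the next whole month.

42 months

Loan 1: monthly rate = 10.25%/12 = 0.0085417; payment = 254,000 × 0.0085417 / (1 − (1+0.0085417)^−144) = $3,072.30.
Loan 2: monthly rate = 9.625%/12 = 0.0080208; payment = 254,000 × 0.0080208 / (1 − (1+0.0080208)^−144) = $2,980.73.
Monthly savings = $3,072.30 − $2,980.73 = $91.57.
Break-even = $3,810.00 / $91.57 = 41.61 → 42 months.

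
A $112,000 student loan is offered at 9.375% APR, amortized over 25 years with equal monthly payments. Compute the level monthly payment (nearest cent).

Monthly rate = 9.375%/12 = 0.0078125; payment = 112,000 × 0.0078125 / (1 − (1+0.0078125)^−300) = $968.83.

$968.83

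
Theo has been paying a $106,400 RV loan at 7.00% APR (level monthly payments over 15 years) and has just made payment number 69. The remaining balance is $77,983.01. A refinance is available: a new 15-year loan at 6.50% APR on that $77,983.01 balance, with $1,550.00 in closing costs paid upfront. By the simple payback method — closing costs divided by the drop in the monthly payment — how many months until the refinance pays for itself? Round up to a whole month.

6 months

Current payment = 106,400 × 7%/12 / (1 − (1+0.0058333)^−180) = $956.35.
Refinanced payment = 77,983.01 × 0.0054167 / (1 − (1+0.0054167)^−180) = $679.32.
Monthly savings = $956.35 − $679.32 = $277.03.
Break-even = $1,550.00 / $277.03 = 5.60 → 6 months.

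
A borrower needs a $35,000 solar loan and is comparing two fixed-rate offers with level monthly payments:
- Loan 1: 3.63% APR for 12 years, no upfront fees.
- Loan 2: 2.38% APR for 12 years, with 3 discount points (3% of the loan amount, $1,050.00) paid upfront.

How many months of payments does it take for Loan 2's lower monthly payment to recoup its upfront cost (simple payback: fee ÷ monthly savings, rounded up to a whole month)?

52 months

Loan 1: monthly rate = 3.63%/12 = 0.0030250; payment = 35,000 × 0.0030250 / (1 − (1+0.0030250)^−144) = $300.19.
Loan 2: at 2.38% the monthly rate is 0.0019833, so the payment is 35,000 × 0.0019833 / (1 − 1.0019833^−144) = $279.65.
Monthly savings = $300.19 − $279.65 = $20.54.
Break-even = $1,050.00 / $20.54 = 51.12 → 52 months.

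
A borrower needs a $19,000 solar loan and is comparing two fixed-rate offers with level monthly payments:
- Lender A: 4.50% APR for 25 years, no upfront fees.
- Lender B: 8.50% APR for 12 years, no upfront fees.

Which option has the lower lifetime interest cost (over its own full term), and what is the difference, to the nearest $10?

Lender A: at 4.50% the monthly rate is 0.0037500, so the payment is 19,000 × 0.0037500 / (1 − 1.0037500^−300) = $105.61.
Total interest on Lender A = 300 × $105.61 − $19,000 = $12,683.00.
Lender B: monthly rate = 8.5%/12 = 0.0070833; payment = 19,000 × 0.0070833 / (1 − (1+0.0070833)^−144) = $210.91.
Total interest on Lender B = 144 × $210.91 − $19,000 = $11,371.04.
Lender B is lower by $1,311.96.

Lender B by $1,310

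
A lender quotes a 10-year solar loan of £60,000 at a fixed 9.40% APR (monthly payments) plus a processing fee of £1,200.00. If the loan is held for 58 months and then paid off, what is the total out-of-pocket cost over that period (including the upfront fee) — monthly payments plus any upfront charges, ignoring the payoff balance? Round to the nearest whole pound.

Monthly rate = 9.4%/12 = 0.0078333; payment = 60,000 × 0.0078333 / (1 − (1+0.0078333)^−120) = £773.10.
Total outlay = 58 × £773.10 + £1,200.00 = £46,039.80.

£46,040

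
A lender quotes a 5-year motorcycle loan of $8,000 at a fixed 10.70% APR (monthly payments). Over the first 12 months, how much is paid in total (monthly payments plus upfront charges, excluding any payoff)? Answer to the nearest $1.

$2,073

At 10.70% the monthly rate is 0.0089167, so the payment is 8,000 × 0.0089167 / (1 − 1.0089167^−60) = $172.74.
Total outlay = 12 × $172.74 = $2,072.88.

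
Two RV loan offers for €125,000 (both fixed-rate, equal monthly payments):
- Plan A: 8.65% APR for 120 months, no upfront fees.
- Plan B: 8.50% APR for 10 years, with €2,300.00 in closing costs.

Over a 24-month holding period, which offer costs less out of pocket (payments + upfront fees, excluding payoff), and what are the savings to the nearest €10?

Plan A by €2,060

Plan A: at 8.65% the monthly rate is 0.0072083, so the payment is 125,000 × 0.0072083 / (1 − 1.0072083^−120) = €1,559.87.
Plan B: monthly rate = 8.5%/12 = 0.0070833; payment = 125,000 × 0.0070833 / (1 − (1+0.0070833)^−120) = €1,549.82.
Over 24 months: Plan A costs 24 × €1,559.87 = €37,436.88; Plan B costs 24 × €1,549.82 + €2,300.00 = €39,495.68.
Plan A is cheaper by €39,495.68 − €37,436.88 = €2,058.80.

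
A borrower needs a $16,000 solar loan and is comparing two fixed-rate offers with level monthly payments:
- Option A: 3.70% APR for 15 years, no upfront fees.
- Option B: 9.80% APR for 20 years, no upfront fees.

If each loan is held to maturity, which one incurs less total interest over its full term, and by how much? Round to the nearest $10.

Option A by $15,680

Option A: at 3.70% the monthly rate is 0.0030833, so the payment is 16,000 × 0.0030833 / (1 − 1.0030833^−180) = $115.96.
Total interest on Option A = 180 × $115.96 − $16,000 = $4,872.80.
Option B: monthly rate = 9.8%/12 = 0.0081667; payment = 16,000 × 0.0081667 / (1 − (1+0.0081667)^−240) = $152.29.
Total interest on Option B = 240 × $152.29 − $16,000 = $20,549.60.
Option A is lower by $15,676.80.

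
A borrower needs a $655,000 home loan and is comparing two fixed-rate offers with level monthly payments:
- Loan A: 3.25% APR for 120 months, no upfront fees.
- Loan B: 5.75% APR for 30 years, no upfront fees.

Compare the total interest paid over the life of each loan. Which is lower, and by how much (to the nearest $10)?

Loan A by $607,990

Loan A: at 3.25% the monthly rate is 0.0027083, so the payment is 655,000 × 0.0027083 / (1 − 1.0027083^−120) = $6,400.60.
Total interest on Loan A = 120 × $6,400.60 − $655,000 = $113,072.00.
Loan B: at 5.75% the monthly rate is 0.0047917, so the payment is 655,000 × 0.0047917 / (1 − 1.0047917^−360) = $3,822.40.
Total interest on Loan B = 360 × $3,822.40 − $655,000 = $721,064.00.
Loan A is lower by $607,992.00.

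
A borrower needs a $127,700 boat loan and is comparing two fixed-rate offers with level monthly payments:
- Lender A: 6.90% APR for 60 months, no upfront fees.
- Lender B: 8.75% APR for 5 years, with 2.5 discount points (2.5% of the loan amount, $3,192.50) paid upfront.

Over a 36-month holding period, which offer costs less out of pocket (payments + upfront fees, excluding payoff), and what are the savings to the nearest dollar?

Lender A: monthly rate = 6.9%/12 = 0.0057500; payment = 127,700 × 0.0057500 / (1 − (1+0.0057500)^−60) = $2,522.59.
Lender B: monthly rate = 8.75%/12 = 0.0072917; payment = 127,700 × 0.0072917 / (1 − (1+0.0072917)^−60) = $2,635.37.
Over 36 months: Lender A costs 36 × $2,522.59 = $90,813.24; Lender B costs 36 × $2,635.37 + $3,192.50 = $98,065.82.
Lender A is cheaper by $98,065.82 − $90,813.24 = $7,252.58.

Lender A by $7,253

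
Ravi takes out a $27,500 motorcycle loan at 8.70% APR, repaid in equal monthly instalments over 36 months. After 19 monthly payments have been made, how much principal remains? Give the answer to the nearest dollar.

With monthly rate i = 8.7%/12 = 0.0072500, the balance after k of n payments is P · [(1+i)^n − (1+i)^k] / [(1+i)^n − 1].
(1+0.0072500)^36 = 1.29700586 and (1+0.0072500)^19 = 1.14711840, so the balance is 27,500 × (1.29700586 − 1.14711840) / (1.29700586 − 1) = $13,878.19.

$13,878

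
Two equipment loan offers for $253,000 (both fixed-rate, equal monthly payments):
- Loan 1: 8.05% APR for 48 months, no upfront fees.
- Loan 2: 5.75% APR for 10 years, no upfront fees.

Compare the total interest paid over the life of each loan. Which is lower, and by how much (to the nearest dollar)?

Loan 1: at 8.05% the monthly rate is 0.0067083, so the payment is 253,000 × 0.0067083 / (1 − 1.0067083^−48) = $6,182.41.
Total interest on Loan 1 = 48 × $6,182.41 − $253,000 = $43,755.68.
Loan 2: at 5.75% the monthly rate is 0.0047917, so the payment is 253,000 × 0.0047917 / (1 − 1.0047917^−120) = $2,777.16.
Total interest on Loan 2 = 120 × $2,777.16 − $253,000 = $80,259.20.
Loan 1 is lower by $36,503.52.

Loan 1 by $36,504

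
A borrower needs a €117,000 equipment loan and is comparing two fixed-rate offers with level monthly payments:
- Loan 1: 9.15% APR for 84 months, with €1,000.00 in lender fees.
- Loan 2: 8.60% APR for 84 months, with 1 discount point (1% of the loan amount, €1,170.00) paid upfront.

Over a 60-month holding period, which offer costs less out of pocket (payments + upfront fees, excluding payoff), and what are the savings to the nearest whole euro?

Loan 2 by €1,785

Loan 1: at 9.15% the monthly rate is 0.0076250, so the payment is 117,000 × 0.0076250 / (1 − 1.0076250^−84) = €1,891.34.
Loan 2: monthly rate = 8.6%/12 = 0.0071667; payment = 117,000 × 0.0071667 / (1 − (1+0.0071667)^−84) = €1,858.76.
Over 60 months: Loan 1 costs 60 × €1,891.34 + €1,000.00 = €114,480.40; Loan 2 costs 60 × €1,858.76 + €1,170.00 = €112,695.60.
Loan 2 is cheaper by €114,480.40 − €112,695.60 = €1,784.80.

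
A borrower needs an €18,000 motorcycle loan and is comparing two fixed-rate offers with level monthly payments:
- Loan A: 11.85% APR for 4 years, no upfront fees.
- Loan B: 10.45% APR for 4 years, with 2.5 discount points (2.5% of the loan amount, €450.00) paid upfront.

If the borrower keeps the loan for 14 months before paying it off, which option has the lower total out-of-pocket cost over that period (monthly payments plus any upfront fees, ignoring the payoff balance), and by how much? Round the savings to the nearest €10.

Loan A: at 11.85% the monthly rate is 0.0098750, so the payment is 18,000 × 0.0098750 / (1 − 1.0098750^−48) = €472.68.
Loan B: monthly rate = 10.45%/12 = 0.0087083; payment = 18,000 × 0.0087083 / (1 − (1+0.0087083)^−48) = €460.43.
Over 14 months: Loan A costs 14 × €472.68 = €6,617.52; Loan B costs 14 × €460.43 + €450.00 = €6,896.02.
Loan A is cheaper by €6,896.02 − €6,617.52 = €278.50.

Loan A by €280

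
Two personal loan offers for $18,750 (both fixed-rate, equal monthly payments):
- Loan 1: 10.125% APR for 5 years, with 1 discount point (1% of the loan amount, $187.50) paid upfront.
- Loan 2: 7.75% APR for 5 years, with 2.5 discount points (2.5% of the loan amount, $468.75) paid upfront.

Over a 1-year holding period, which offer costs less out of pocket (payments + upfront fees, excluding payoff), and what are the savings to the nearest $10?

Loan 1 by $20

Loan 1: at 10.125% the monthly rate is 0.0084375, so the payment is 18,750 × 0.0084375 / (1 − 1.0084375^−60) = $399.54.
Loan 2: at 7.75% the monthly rate is 0.0064583, so the payment is 18,750 × 0.0064583 / (1 − 1.0064583^−60) = $377.94.
Over 12 months: Loan 1 costs 12 × $399.54 + $187.50 = $4,981.98; Loan 2 costs 12 × $377.94 + $468.75 = $5,004.03.
Loan 1 is cheaper by $5,004.03 − $4,981.98 = $22.05.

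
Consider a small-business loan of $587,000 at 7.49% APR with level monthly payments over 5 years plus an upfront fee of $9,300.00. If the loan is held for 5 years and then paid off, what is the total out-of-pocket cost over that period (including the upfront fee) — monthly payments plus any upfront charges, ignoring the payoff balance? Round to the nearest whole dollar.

At 7.49% the monthly rate is 0.0062417, so the payment is 587,000 × 0.0062417 / (1 − 1.0062417^−60) = $11,759.49.
Total outlay = 60 × $11,759.49 + $9,300.00 = $714,869.40.

$714,869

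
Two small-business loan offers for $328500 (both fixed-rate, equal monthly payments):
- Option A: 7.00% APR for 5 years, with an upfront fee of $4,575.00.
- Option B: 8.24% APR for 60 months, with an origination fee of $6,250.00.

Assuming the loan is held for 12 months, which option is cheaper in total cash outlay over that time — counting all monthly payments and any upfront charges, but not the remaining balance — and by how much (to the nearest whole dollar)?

Option A: monthly rate = 7%/12 = 0.0058333; payment = 328,500 × 0.0058333 / (1 − (1+0.0058333)^−60) = $6,504.69.
Option B: monthly rate = 8.24%/12 = 0.0068667; payment = 328,500 × 0.0068667 / (1 − (1+0.0068667)^−60) = $6,698.59.
Over 12 months: Option A costs 12 × $6,504.69 + $4,575.00 = $82,631.28; Option B costs 12 × $6,698.59 + $6,250.00 = $86,633.08.
Option A is cheaper by $86,633.08 − $82,631.28 = $4,001.80.

Option A by $4,002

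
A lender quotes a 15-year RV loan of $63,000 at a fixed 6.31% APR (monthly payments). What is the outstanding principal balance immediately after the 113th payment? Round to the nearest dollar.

$30,553

With monthly rate i = 6.31%/12 = 0.0052583, the balance after k of n payments is P · [(1+i)^n − (1+i)^k] / [(1+i)^n − 1].
(1+0.0052583)^180 = 2.57029373 and (1+0.0052583)^113 = 1.80874800, so the balance is 63,000 × (2.57029373 − 1.80874800) / (2.57029373 − 1) = $30,553.13.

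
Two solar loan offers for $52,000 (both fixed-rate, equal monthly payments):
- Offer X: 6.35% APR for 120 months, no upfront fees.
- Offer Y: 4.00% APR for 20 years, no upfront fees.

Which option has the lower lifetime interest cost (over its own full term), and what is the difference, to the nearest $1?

Offer X: monthly rate = 6.35%/12 = 0.0052917; payment = 52,000 × 0.0052917 / (1 − (1+0.0052917)^−120) = $586.49.
Total interest on Offer X = 120 × $586.49 − $52,000 = $18,378.80.
Offer Y: at 4.00% the monthly rate is 0.0033333, so the payment is 52,000 × 0.0033333 / (1 − 1.0033333^−240) = $315.11.
Total interest on Offer Y = 240 × $315.11 − $52,000 = $23,626.40.
Offer X is lower by $5,247.60.

Offer X by $5,248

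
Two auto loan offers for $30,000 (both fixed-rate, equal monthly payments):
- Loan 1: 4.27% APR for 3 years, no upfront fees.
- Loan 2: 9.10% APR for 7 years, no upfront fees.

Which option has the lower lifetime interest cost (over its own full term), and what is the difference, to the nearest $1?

Loan 1 by $8,657

Loan 1: monthly rate = 4.27%/12 = 0.0035583; payment = 30,000 × 0.0035583 / (1 − (1+0.0035583)^−36) = $889.33.
Total interest on Loan 1 = 36 × $889.33 − $30,000 = $2,015.88.
Loan 2: at 9.10% the monthly rate is 0.0075833, so the payment is 30,000 × 0.0075833 / (1 − 1.0075833^−84) = $484.20.
Total interest on Loan 2 = 84 × $484.20 − $30,000 = $10,672.80.
Loan 1 is lower by $8,656.92.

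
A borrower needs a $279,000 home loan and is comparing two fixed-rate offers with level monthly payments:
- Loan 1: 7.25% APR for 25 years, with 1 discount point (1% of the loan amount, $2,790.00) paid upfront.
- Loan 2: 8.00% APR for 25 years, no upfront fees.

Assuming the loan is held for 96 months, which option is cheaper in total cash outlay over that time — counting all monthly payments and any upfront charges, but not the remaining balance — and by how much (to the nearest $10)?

Loan 1 by $10,340

Loan 1: monthly rate = 7.25%/12 = 0.0060417; payment = 279,000 × 0.0060417 / (1 − (1+0.0060417)^−300) = $2,016.63.
Loan 2: at 8.00% the monthly rate is 0.0066667, so the payment is 279,000 × 0.0066667 / (1 − 1.0066667^−300) = $2,153.37.
Over 96 months: Loan 1 costs 96 × $2,016.63 + $2,790.00 = $196,386.48; Loan 2 costs 96 × $2,153.37 = $206,723.52.
Loan 1 is cheaper by $206,723.52 − $196,386.48 = $10,337.04.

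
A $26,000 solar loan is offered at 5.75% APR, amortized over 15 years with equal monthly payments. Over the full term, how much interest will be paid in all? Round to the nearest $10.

At 5.75% the monthly rate is 0.0047917, so the payment is 26,000 × 0.0047917 / (1 − 1.0047917^−180) = $215.91.
Total paid = 180 × $215.91 = $38,863.80; interest = $38,863.80 − $26,000 = $12,863.80.

$12,860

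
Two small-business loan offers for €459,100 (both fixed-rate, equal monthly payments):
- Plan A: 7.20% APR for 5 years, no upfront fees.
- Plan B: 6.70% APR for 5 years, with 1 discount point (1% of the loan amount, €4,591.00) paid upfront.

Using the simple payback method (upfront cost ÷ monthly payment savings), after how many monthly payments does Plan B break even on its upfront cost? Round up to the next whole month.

Plan A: at 7.20% the monthly rate is 0.0060000, so the payment is 459,100 × 0.0060000 / (1 − 1.0060000^−60) = €9,134.11.
Plan B: monthly rate = 6.7%/12 = 0.0055833; payment = 459,100 × 0.0055833 / (1 − (1+0.0055833)^−60) = €9,025.89.
Monthly savings = €9,134.11 − €9,025.89 = €108.22.
Break-even = €4,591.00 / €108.22 = 42.42 → 43 months.

43 months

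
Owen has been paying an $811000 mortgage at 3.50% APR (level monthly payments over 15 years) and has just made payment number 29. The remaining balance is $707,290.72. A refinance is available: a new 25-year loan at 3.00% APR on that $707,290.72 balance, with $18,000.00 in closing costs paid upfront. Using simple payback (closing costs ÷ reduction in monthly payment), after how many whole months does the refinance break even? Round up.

Current payment = 811,000 × 3.5%/12 / (1 − (1+0.0029167)^−180) = $5,797.70.
Refinanced payment = 707,290.72 × 0.0025000 / (1 − (1+0.0025000)^−300) = $3,354.05.
Monthly savings = $5,797.70 − $3,354.05 = $2,443.65.
Break-even = $18,000.00 / $2,443.65 = 7.37 → 8 months.

8 months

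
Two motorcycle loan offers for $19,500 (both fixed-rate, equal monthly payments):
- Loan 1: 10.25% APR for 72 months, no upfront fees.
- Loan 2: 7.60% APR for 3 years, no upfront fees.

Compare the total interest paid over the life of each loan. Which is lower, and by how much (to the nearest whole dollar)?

Loan 1: at 10.25% the monthly rate is 0.0085417, so the payment is 19,500 × 0.0085417 / (1 − 1.0085417^−72) = $363.72.
Total interest on Loan 1 = 72 × $363.72 − $19,500 = $6,687.84.
Loan 2: at 7.60% the monthly rate is 0.0063333, so the payment is 19,500 × 0.0063333 / (1 − 1.0063333^−36) = $607.47.
Total interest on Loan 2 = 36 × $607.47 − $19,500 = $2,368.92.
Loan 2 is lower by $4,318.92.

Loan 2 by $4,319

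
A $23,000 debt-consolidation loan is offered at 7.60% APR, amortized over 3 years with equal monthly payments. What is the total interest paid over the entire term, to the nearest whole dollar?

At 7.60% the monthly rate is 0.0063333, so the payment is 23,000 × 0.0063333 / (1 − 1.0063333^−36) = $716.50.
Total paid = 36 × $716.50 = $25,794.00; interest = $25,794.00 − $23,000 = $2,794.00.

$2,794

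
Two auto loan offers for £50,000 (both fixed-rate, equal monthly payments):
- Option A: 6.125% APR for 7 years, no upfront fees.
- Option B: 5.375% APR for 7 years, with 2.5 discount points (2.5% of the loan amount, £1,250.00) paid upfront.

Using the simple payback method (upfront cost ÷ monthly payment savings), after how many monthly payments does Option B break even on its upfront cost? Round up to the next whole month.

70 months

Option A: at 6.125% the monthly rate is 0.0051042, so the payment is 50,000 × 0.0051042 / (1 − 1.0051042^−84) = £733.43.
Option B: at 5.375% the monthly rate is 0.0044792, so the payment is 50,000 × 0.0044792 / (1 − 1.0044792^−84) = £715.54.
Monthly savings = £733.43 − £715.54 = £17.89.
Break-even = £1,250.00 / £17.89 = 69.87 → 70 months.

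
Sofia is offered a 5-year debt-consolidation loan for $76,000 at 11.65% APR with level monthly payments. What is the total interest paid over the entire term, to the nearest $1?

Monthly rate = 11.65%/12 = 0.0097083; payment = 76,000 × 0.0097083 / (1 − (1+0.0097083)^−60) = $1,677.17.
Total paid = 60 × $1,677.17 = $100,630.20; interest = $100,630.20 − $76,000 = $24,630.20.

$24,630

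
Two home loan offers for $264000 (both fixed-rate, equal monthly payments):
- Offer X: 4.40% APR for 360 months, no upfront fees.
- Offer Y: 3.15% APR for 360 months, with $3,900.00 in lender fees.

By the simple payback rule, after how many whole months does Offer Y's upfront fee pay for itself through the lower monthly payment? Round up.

21 months

Offer X: monthly rate = 4.4%/12 = 0.0036667; payment = 264,000 × 0.0036667 / (1 − (1+0.0036667)^−360) = $1,322.01.
Offer Y: at 3.15% the monthly rate is 0.0026250, so the payment is 264,000 × 0.0026250 / (1 − 1.0026250^−360) = $1,134.51.
Monthly savings = $1,322.01 − $1,134.51 = $187.50.
Break-even = $3,900.00 / $187.50 = 20.80 → 21 months.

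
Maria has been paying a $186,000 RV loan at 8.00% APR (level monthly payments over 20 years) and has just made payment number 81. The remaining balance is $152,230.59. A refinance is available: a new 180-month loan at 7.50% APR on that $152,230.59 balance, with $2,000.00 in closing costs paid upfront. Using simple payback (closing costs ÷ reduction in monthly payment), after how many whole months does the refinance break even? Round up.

Current payment = 186,000 × 8%/12 / (1 − (1+0.0066667)^−240) = $1,555.78.
Refinanced payment = 152,230.59 × 0.0062500 / (1 − (1+0.0062500)^−180) = $1,411.20.
Monthly savings = $1,555.78 − $1,411.20 = $144.58.
Break-even = $2,000.00 / $144.58 = 13.83 → 14 months.

14 months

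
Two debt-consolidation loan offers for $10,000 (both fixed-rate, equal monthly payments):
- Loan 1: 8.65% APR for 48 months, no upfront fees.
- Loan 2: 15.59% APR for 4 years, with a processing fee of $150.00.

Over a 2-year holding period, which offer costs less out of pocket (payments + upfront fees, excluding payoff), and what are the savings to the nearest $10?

Loan 1 by $970

Loan 1: monthly rate = 8.65%/12 = 0.0072083; payment = 10,000 × 0.0072083 / (1 − (1+0.0072083)^−48) = $247.19.
Loan 2: monthly rate = 15.59%/12 = 0.0129917; payment = 10,000 × 0.0129917 / (1 − (1+0.0129917)^−48) = $281.31.
Over 24 months: Loan 1 costs 24 × $247.19 = $5,932.56; Loan 2 costs 24 × $281.31 + $150.00 = $6,901.44.
Loan 1 is cheaper by $6,901.44 − $5,932.56 = $968.88.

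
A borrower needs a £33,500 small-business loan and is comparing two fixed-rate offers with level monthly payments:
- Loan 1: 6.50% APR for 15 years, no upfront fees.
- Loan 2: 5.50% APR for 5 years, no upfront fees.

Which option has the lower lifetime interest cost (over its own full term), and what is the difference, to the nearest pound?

Loan 2 by £14,134

Loan 1: at 6.50% the monthly rate is 0.0054167, so the payment is 33,500 × 0.0054167 / (1 − 1.0054167^−180) = £291.82.
Total interest on Loan 1 = 180 × £291.82 − £33,500 = £19,027.60.
Loan 2: monthly rate = 5.5%/12 = 0.0045833; payment = 33,500 × 0.0045833 / (1 − (1+0.0045833)^−60) = £639.89.
Total interest on Loan 2 = 60 × £639.89 − £33,500 = £4,893.40.
Loan 2 is lower by £14,134.20.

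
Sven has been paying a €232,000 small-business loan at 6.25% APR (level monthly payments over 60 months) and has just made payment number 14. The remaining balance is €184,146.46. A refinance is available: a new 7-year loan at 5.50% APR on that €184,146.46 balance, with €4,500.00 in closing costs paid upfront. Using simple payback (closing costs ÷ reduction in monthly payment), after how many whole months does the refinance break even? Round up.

Current payment = 232,000 × 6.25%/12 / (1 − (1+0.0052083)^−60) = €4,512.23.
Refinanced payment = 184,146.46 × 0.0045833 / (1 − (1+0.0045833)^−84) = €2,646.19.
Monthly savings = €4,512.23 − €2,646.19 = €1,866.04.
Break-even = €4,500.00 / €1,866.04 = 2.41 → 3 months.

3 months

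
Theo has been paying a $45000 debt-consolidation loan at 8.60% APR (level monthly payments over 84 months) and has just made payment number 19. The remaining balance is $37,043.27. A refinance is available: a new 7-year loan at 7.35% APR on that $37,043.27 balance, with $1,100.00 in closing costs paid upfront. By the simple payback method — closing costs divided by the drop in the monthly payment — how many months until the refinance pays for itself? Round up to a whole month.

8 months

Current payment = 45,000 × 8.6%/12 / (1 − (1+0.0071667)^−84) = $714.91.
Refinanced payment = 37,043.27 × 0.0061250 / (1 − (1+0.0061250)^−84) = $565.44.
Monthly savings = $714.91 − $565.44 = $149.47.
Break-even = $1,100.00 / $149.47 = 7.36 → 8 months.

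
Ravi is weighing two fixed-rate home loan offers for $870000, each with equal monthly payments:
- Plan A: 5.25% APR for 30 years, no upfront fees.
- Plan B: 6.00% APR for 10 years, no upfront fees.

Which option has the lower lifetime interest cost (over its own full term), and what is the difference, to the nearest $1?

Plan A: monthly rate = 5.25%/12 = 0.0043750; payment = 870,000 × 0.0043750 / (1 − (1+0.0043750)^−360) = $4,804.17.
Total interest on Plan A = 360 × $4,804.17 − $870,000 = $859,501.20.
Plan B: monthly rate = 6%/12 = 0.0050000; payment = 870,000 × 0.0050000 / (1 − (1+0.0050000)^−120) = $9,658.78.
Total interest on Plan B = 120 × $9,658.78 − $870,000 = $289,053.60.
Plan B is lower by $570,447.60.

Plan B by $570,448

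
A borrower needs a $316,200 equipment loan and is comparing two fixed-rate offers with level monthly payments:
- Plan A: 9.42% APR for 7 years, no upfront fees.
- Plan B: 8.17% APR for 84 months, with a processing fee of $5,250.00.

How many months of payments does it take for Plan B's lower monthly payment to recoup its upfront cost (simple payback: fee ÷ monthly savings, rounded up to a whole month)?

Plan A: monthly rate = 9.42%/12 = 0.0078500; payment = 316,200 × 0.0078500 / (1 − (1+0.0078500)^−84) = $5,155.02.
Plan B: monthly rate = 8.17%/12 = 0.0068083; payment = 316,200 × 0.0068083 / (1 − (1+0.0068083)^−84) = $4,955.18.
Monthly savings = $5,155.02 − $4,955.18 = $199.84.
Break-even = $5,250.00 / $199.84 = 26.27 → 27 months.

27 months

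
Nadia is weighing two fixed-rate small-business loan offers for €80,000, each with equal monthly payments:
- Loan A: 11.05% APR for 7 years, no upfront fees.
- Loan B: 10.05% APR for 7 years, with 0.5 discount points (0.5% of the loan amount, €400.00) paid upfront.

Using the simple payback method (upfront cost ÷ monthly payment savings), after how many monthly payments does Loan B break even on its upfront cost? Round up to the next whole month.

10 months

Loan A: at 11.05% the monthly rate is 0.0092083, so the payment is 80,000 × 0.0092083 / (1 − 1.0092083^−84) = €1,371.90.
Loan B: monthly rate = 10.05%/12 = 0.0083750; payment = 80,000 × 0.0083750 / (1 − (1+0.0083750)^−84) = €1,330.16.
Monthly savings = €1,371.90 − €1,330.16 = €41.74.
Break-even = €400.00 / €41.74 = 9.58 → 10 months.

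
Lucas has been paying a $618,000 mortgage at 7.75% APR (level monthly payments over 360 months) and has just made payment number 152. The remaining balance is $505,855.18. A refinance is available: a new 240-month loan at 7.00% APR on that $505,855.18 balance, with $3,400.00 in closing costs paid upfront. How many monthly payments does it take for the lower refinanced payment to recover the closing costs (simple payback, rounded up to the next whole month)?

Current payment = 618,000 × 7.75%/12 / (1 − (1+0.0064583)^−360) = $4,427.43.
Refinanced payment = 505,855.18 × 0.0058333 / (1 − (1+0.0058333)^−240) = $3,921.89.
Monthly savings = $4,427.43 − $3,921.89 = $505.54.
Break-even = $3,400.00 / $505.54 = 6.73 → 7 months.

7 months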